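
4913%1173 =221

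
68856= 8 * 8607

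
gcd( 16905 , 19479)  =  3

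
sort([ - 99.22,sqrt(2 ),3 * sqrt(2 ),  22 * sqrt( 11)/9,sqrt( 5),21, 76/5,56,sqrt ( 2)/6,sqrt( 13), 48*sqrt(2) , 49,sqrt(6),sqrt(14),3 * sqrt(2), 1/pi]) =[ - 99.22, sqrt(2) /6 , 1/pi,sqrt (2 ), sqrt( 5), sqrt(6), sqrt( 13),sqrt(14 ),3 * sqrt( 2 ),3*sqrt(2 ), 22 * sqrt ( 11 )/9,76/5, 21,49,56, 48 * sqrt( 2)]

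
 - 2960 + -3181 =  - 6141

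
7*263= 1841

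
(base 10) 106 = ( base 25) 46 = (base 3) 10221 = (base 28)3M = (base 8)152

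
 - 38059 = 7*( - 5437)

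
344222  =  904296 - 560074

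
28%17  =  11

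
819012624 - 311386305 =507626319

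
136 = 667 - 531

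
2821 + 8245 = 11066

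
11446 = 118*97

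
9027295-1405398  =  7621897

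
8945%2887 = 284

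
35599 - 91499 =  - 55900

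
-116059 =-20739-95320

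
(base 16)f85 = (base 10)3973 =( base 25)68n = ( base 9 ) 5404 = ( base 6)30221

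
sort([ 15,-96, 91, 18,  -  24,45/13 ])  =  [-96, - 24,  45/13,  15, 18,91] 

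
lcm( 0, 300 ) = 0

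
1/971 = 1/971 = 0.00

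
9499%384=283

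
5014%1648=70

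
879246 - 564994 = 314252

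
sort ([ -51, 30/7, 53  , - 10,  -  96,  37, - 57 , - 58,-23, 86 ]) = [-96, -58, - 57,-51 ,-23, - 10, 30/7,  37,53, 86 ]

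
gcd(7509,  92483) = 1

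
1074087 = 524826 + 549261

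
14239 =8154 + 6085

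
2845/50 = 56 +9/10= 56.90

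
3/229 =3/229 = 0.01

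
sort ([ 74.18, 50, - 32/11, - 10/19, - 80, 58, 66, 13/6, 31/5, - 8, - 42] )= [ -80, - 42, - 8 , - 32/11, - 10/19,13/6,  31/5, 50, 58,  66,74.18 ] 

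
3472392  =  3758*924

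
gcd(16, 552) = 8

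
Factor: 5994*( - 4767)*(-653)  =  18658428894= 2^1 * 3^5*7^1* 37^1*227^1*653^1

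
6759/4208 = 6759/4208 =1.61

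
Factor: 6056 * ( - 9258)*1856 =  - 104059327488 = - 2^10*3^1*29^1*757^1 * 1543^1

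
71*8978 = 637438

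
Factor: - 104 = -2^3*13^1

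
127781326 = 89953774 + 37827552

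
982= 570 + 412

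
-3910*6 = - 23460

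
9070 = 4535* 2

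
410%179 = 52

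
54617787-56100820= -1483033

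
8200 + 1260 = 9460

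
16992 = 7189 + 9803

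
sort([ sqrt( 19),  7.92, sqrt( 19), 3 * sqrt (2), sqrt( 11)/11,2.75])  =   [sqrt( 11 )/11,2.75 , 3 * sqrt(2),sqrt( 19),sqrt( 19), 7.92] 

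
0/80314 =0 = 0.00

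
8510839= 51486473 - 42975634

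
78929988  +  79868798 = 158798786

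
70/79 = 70/79 = 0.89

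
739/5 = 147+4/5 = 147.80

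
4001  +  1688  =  5689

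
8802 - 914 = 7888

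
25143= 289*87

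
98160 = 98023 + 137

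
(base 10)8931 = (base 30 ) 9RL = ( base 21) k56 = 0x22E3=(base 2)10001011100011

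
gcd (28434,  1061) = 1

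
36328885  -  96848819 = - 60519934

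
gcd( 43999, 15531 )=1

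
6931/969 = 7+148/969  =  7.15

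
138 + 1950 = 2088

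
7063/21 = 1009/3 = 336.33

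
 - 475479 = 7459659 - 7935138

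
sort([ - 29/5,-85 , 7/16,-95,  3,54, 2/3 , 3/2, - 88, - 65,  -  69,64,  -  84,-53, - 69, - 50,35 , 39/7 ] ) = [ - 95, -88, - 85,-84, - 69, -69,- 65, - 53 ,-50,-29/5, 7/16, 2/3,3/2, 3, 39/7, 35 , 54, 64 ]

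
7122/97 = 7122/97 = 73.42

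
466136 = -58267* (-8) 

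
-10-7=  - 17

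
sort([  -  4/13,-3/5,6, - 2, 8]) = [ - 2, - 3/5, -4/13,  6, 8 ] 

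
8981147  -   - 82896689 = 91877836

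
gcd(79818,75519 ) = 3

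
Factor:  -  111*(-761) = 3^1*37^1*761^1 = 84471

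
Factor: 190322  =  2^1*11^1 * 41^1*211^1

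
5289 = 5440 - 151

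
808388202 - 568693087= 239695115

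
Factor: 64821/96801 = 17^1* 31^1 * 787^ ( - 1 ) = 527/787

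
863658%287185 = 2103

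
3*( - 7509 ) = - 22527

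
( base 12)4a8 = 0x2c0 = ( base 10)704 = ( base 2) 1011000000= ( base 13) 422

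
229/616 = 229/616= 0.37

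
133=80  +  53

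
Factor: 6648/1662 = 2^2 =4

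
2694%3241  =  2694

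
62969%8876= 837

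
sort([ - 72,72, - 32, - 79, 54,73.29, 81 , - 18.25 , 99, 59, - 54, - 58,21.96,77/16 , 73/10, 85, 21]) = [ - 79,-72,  -  58, - 54, - 32 , - 18.25,77/16,  73/10,21, 21.96, 54 , 59, 72,73.29,81, 85,  99]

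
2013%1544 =469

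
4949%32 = 21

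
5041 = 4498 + 543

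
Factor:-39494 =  - 2^1*7^2 *13^1*31^1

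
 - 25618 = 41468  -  67086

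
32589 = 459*71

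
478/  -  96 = - 239/48 = -  4.98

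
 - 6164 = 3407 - 9571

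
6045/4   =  1511 + 1/4 = 1511.25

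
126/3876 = 21/646 = 0.03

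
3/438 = 1/146 =0.01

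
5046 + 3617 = 8663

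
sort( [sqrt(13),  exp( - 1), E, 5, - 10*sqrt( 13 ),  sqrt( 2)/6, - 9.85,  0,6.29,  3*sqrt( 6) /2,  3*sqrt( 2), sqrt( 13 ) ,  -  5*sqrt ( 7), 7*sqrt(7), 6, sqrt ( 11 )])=[-10*sqrt( 13), - 5*sqrt(7), - 9.85, 0,sqrt( 2) /6,exp( - 1),E, sqrt(11),sqrt( 13 ), sqrt( 13), 3*sqrt(6)/2,  3 *sqrt ( 2),5, 6,  6.29, 7*sqrt(7) ] 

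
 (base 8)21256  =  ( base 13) 406C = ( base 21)k2g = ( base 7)34612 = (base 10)8878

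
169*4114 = 695266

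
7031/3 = 7031/3   =  2343.67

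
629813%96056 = 53477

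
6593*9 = 59337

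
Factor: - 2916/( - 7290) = 2^1*5^( - 1) = 2/5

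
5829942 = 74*78783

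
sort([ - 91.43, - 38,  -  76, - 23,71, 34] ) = [ - 91.43, - 76,-38, - 23, 34,71] 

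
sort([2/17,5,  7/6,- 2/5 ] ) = [-2/5,2/17,7/6, 5 ] 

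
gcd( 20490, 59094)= 6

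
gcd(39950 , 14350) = 50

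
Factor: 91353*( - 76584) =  - 2^3*3^2*37^1*823^1*3191^1 = - 6996178152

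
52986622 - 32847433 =20139189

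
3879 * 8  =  31032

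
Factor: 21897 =3^3*811^1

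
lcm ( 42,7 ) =42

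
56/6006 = 4/429 = 0.01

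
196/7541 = 196/7541 = 0.03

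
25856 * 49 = 1266944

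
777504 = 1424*546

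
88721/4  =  88721/4  =  22180.25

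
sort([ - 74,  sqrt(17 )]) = [-74, sqrt(17) ] 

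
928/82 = 464/41 = 11.32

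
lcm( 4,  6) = 12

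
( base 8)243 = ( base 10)163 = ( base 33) 4V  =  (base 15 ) AD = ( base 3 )20001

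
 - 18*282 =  - 5076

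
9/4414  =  9/4414 = 0.00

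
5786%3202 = 2584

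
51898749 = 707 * 73407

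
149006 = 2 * 74503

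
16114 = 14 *1151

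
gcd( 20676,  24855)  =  3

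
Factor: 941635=5^1*83^1*2269^1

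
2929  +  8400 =11329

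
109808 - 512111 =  - 402303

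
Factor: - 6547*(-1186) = 2^1*593^1*6547^1 = 7764742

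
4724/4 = 1181 = 1181.00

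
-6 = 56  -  62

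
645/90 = 43/6 = 7.17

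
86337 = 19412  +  66925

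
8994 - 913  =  8081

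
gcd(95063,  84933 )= 1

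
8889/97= 8889/97 = 91.64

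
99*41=4059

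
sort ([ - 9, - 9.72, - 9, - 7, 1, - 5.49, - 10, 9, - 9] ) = [ - 10, - 9.72,- 9,- 9, - 9, - 7, -5.49,1, 9 ] 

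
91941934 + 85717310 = 177659244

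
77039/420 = 77039/420 = 183.43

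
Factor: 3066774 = 2^1*3^1*23^1 * 71^1*313^1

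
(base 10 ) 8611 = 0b10000110100011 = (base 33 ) 7tv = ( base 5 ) 233421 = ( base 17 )1CD9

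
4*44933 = 179732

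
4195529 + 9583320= 13778849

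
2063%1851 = 212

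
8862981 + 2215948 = 11078929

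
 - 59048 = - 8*7381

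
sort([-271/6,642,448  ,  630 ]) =[ - 271/6,  448,630, 642]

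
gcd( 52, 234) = 26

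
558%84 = 54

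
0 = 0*84784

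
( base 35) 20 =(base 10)70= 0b1000110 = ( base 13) 55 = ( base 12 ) 5a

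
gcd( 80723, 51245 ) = 1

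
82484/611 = 134+ 610/611 = 135.00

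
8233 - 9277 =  - 1044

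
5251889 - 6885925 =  - 1634036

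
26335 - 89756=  - 63421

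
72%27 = 18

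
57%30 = 27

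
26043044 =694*37526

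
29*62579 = 1814791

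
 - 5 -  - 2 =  - 3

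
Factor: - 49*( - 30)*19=27930  =  2^1*3^1*5^1*7^2*19^1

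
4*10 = 40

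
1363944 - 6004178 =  - 4640234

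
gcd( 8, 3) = 1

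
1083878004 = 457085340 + 626792664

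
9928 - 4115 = 5813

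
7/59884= 7/59884  =  0.00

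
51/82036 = 51/82036=0.00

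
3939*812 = 3198468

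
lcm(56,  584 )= 4088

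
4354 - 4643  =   - 289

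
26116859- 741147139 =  - 715030280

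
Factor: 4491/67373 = 3^2 * 89^(-1 )*499^1 * 757^(- 1) 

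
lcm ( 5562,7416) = 22248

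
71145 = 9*7905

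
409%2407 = 409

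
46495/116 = 46495/116 = 400.82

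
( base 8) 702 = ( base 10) 450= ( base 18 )170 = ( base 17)198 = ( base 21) 109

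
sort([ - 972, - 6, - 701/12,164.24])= [-972, - 701/12 , - 6, 164.24 ] 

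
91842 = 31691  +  60151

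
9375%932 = 55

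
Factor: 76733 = 76733^1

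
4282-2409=1873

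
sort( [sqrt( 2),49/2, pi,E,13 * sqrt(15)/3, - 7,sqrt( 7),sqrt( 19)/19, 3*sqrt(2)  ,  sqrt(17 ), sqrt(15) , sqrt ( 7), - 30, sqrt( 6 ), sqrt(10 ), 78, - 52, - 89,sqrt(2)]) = [-89, - 52, - 30, - 7, sqrt( 19) /19,  sqrt(2 ),  sqrt(2), sqrt(6) , sqrt(7),  sqrt(7),  E, pi, sqrt (10 ), sqrt( 15),  sqrt(17 ),  3 * sqrt( 2 ), 13*  sqrt( 15)/3 , 49/2,78] 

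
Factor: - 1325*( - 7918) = 10491350 = 2^1*5^2*37^1*53^1*107^1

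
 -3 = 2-5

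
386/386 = 1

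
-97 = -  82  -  15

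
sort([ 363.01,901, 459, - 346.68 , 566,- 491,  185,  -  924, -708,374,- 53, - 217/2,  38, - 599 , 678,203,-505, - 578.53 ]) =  [ - 924, - 708, - 599 ,-578.53 , - 505 , -491, - 346.68,-217/2,-53, 38 , 185, 203, 363.01, 374, 459 , 566,  678, 901 ]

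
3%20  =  3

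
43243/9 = 4804 + 7/9 = 4804.78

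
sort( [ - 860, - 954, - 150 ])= [ -954,- 860, - 150] 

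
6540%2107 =219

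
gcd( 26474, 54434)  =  2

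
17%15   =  2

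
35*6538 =228830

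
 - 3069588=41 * (-74868 )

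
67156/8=16789/2 = 8394.50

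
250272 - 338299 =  - 88027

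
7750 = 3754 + 3996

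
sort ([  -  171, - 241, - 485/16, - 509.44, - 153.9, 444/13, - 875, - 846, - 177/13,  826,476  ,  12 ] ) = [ - 875, - 846, - 509.44, - 241, - 171,  -  153.9, - 485/16,-177/13, 12, 444/13, 476, 826]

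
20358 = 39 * 522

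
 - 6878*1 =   -  6878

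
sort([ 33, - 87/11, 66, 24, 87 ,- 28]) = [ - 28,-87/11,  24, 33,  66, 87]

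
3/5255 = 3/5255=   0.00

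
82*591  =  48462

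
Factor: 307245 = 3^1*5^1*20483^1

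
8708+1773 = 10481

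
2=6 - 4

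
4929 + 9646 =14575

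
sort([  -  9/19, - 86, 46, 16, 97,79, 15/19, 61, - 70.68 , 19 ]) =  [ - 86,-70.68, - 9/19,15/19, 16,19,46, 61, 79, 97]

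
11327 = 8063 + 3264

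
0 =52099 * 0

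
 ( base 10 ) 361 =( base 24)F1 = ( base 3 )111101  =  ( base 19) 100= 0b101101001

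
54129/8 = 6766 + 1/8 = 6766.12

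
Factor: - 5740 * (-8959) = 51424660 = 2^2*5^1*7^1*17^2 * 31^1* 41^1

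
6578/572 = 23/2 = 11.50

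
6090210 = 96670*63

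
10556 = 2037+8519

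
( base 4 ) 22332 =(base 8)1276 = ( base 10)702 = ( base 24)156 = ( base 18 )230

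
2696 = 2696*1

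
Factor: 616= 2^3*7^1*11^1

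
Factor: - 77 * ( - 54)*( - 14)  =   - 58212 = - 2^2*3^3 * 7^2*11^1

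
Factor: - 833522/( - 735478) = 416761/367739 = 367739^( - 1)*416761^1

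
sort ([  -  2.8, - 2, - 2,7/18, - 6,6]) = [-6, - 2.8,- 2, - 2, 7/18 , 6 ]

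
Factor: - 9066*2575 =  - 23344950  =  - 2^1 *3^1*5^2*103^1  *  1511^1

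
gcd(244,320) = 4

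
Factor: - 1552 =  - 2^4 *97^1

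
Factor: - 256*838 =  - 214528 = -2^9*419^1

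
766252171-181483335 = 584768836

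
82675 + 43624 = 126299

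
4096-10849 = - 6753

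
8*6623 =52984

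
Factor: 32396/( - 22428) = - 3^( -2)*13^1 =-13/9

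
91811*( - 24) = - 2203464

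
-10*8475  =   - 84750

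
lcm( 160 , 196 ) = 7840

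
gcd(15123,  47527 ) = 1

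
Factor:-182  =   - 2^1*7^1*13^1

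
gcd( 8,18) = 2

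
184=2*92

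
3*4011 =12033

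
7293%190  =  73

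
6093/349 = 6093/349 = 17.46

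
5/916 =5/916  =  0.01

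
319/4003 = 319/4003 = 0.08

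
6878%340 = 78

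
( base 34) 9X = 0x153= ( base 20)GJ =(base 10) 339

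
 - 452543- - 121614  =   - 330929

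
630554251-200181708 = 430372543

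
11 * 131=1441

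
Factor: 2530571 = 2530571^1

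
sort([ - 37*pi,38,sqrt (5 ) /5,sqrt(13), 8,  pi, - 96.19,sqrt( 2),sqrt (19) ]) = [ - 37 * pi, - 96.19,sqrt (5)/5 , sqrt( 2),pi,  sqrt( 13 ),sqrt(19 ), 8,38 ]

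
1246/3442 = 623/1721 = 0.36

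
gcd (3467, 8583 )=1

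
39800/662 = 60 + 40/331 = 60.12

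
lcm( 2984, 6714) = 26856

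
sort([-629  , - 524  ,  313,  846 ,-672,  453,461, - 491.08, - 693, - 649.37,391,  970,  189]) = [  -  693, - 672, - 649.37,  -  629, - 524,-491.08,189, 313, 391, 453,461,846,970] 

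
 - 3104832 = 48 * ( - 64684 ) 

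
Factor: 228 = 2^2 * 3^1*19^1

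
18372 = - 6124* (  -  3) 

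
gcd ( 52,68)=4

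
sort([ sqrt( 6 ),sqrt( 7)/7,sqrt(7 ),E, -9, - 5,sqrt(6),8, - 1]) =[ - 9, - 5,  -  1,sqrt( 7)/7, sqrt(6 ),sqrt(6), sqrt(7), E,8]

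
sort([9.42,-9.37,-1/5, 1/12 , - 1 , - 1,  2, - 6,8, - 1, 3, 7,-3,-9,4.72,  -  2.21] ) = [ - 9.37, - 9, - 6, - 3, - 2.21, - 1, - 1,-1 , - 1/5,1/12, 2,3, 4.72,7, 8,9.42 ]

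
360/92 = 90/23 = 3.91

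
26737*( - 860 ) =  - 22993820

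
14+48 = 62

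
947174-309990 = 637184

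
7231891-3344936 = 3886955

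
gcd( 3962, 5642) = 14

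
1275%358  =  201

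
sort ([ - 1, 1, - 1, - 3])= [-3,-1, - 1,1 ] 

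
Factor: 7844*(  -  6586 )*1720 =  - 2^6*5^1 * 37^2 * 43^1*53^1 * 89^1 =- 88856204480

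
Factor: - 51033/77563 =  - 3^1*17011^1*77563^( - 1 )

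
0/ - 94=0/1 = - 0.00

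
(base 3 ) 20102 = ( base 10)173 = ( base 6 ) 445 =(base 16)AD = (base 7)335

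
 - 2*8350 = -16700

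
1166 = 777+389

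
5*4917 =24585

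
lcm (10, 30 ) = 30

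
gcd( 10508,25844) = 284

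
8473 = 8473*1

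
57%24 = 9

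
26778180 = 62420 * 429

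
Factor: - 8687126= - 2^1 *7^1*97^1*6397^1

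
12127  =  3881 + 8246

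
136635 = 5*27327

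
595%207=181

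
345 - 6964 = - 6619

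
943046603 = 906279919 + 36766684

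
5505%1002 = 495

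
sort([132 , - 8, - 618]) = [ - 618, - 8, 132]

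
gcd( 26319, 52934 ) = 1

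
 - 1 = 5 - 6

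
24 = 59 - 35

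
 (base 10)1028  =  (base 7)2666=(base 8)2004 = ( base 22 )22G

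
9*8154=73386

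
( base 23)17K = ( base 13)428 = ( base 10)710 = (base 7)2033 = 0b1011000110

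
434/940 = 217/470 = 0.46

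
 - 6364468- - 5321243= - 1043225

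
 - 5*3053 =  - 15265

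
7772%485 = 12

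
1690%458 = 316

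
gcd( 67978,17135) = 1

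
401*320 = 128320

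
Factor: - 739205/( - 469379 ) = 5^1*163^1 * 907^1*469379^(- 1) 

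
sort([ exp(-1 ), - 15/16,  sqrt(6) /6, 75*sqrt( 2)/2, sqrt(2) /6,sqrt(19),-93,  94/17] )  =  [- 93, - 15/16,sqrt(2)/6, exp( - 1),  sqrt(6)/6 , sqrt(19),  94/17,75*sqrt(2) /2] 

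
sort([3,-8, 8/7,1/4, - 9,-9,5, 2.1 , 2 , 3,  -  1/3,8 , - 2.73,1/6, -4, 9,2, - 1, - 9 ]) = [ - 9,-9,- 9,-8, - 4, - 2.73,-1, - 1/3,1/6, 1/4, 8/7, 2, 2,2.1,3,  3, 5,  8, 9] 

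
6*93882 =563292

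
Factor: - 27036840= -2^3*3^1*5^1*225307^1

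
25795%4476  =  3415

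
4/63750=2/31875 = 0.00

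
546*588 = 321048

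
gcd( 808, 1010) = 202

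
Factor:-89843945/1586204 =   -  2^( - 2)*5^1*257^( - 1 )*1543^( - 1 )*1567^1*11467^1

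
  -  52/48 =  - 2 + 11/12= - 1.08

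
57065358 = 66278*861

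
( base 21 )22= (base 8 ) 54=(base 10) 44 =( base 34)1a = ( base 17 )2A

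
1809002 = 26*69577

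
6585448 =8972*734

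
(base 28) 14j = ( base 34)qv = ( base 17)32E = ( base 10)915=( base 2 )1110010011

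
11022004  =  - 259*( - 42556 )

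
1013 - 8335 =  - 7322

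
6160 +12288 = 18448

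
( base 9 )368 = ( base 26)BJ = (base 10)305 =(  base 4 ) 10301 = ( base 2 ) 100110001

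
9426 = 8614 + 812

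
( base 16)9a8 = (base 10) 2472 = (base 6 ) 15240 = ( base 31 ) 2hn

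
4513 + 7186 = 11699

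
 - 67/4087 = -1/61 = - 0.02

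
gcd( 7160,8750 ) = 10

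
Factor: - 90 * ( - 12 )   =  2^3*3^3*5^1 = 1080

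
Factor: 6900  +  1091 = 7991 = 61^1*131^1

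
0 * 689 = 0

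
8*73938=591504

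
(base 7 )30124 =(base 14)2914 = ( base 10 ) 7270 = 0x1C66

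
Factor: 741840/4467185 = 148368/893437  =  2^4*3^1*11^1*19^( - 1)*59^ ( - 1)*281^1 * 797^( - 1)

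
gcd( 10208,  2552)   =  2552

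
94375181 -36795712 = 57579469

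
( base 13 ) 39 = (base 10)48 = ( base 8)60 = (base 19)2a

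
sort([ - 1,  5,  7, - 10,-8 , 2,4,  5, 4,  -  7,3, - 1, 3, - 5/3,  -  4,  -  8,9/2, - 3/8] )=[-10, - 8, - 8, - 7, - 4, - 5/3, - 1, - 1, - 3/8, 2, 3,3 , 4,4,9/2, 5 , 5,  7 ] 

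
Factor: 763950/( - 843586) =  - 825/911 = -  3^1*5^2*11^1 * 911^( - 1)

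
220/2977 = 220/2977 = 0.07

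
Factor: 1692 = 2^2*3^2*47^1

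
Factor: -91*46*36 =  - 150696  =  -  2^3*3^2*7^1 * 13^1*23^1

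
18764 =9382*2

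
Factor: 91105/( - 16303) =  -95/17 = - 5^1*17^( - 1 ) * 19^1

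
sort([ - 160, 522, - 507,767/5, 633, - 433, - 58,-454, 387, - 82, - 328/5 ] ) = [ - 507, - 454, - 433, - 160 , - 82, - 328/5, - 58,767/5,  387,522, 633 ] 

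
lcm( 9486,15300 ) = 474300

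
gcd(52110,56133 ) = 27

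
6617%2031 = 524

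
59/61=59/61= 0.97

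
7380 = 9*820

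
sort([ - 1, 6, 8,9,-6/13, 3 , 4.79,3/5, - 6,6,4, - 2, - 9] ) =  [ - 9, - 6 , - 2, - 1,  -  6/13,3/5,3,4,4.79 , 6, 6,8,9]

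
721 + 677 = 1398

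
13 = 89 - 76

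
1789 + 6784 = 8573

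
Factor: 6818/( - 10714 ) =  - 7/11 = -7^1*11^(- 1 )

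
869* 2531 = 2199439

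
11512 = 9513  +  1999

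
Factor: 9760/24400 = 2^1*5^( - 1) = 2/5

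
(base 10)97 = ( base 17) 5C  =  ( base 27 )3g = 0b1100001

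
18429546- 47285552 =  - 28856006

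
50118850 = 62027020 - 11908170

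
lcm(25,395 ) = 1975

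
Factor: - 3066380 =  - 2^2*5^1 * 153319^1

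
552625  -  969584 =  - 416959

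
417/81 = 5 + 4/27 = 5.15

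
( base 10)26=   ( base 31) Q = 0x1a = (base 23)13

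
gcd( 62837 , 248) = 31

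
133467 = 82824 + 50643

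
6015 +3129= 9144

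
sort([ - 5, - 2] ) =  [  -  5, - 2]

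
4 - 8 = -4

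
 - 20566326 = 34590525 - 55156851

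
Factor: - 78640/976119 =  - 80/993 = - 2^4*3^ ( - 1 )*5^1*331^(  -  1)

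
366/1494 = 61/249=0.24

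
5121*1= 5121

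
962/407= 26/11 =2.36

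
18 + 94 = 112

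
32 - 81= - 49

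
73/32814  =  73/32814 = 0.00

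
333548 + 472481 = 806029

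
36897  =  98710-61813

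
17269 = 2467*7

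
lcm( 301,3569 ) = 24983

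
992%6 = 2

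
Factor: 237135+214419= 451554=2^1*3^1*17^1 * 19^1*233^1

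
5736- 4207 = 1529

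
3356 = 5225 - 1869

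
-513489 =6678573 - 7192062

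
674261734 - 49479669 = 624782065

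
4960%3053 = 1907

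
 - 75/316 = - 75/316 = -0.24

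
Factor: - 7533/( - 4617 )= 19^ ( - 1 )*31^1= 31/19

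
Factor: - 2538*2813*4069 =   -  2^1*  3^3*13^1*29^1*47^1*97^1*313^1 = - 29050194186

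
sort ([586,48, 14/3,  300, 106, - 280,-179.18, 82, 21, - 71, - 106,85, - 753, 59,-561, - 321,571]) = [ - 753 , - 561, - 321, - 280, - 179.18 , - 106, - 71,14/3,  21, 48, 59, 82,  85, 106, 300, 571, 586 ]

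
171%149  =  22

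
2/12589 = 2/12589 = 0.00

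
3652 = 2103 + 1549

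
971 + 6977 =7948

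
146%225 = 146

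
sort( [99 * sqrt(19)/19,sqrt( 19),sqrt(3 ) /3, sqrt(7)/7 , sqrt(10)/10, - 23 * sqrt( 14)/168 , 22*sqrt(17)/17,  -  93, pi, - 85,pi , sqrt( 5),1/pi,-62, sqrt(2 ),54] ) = [ - 93 , - 85, - 62,-23*  sqrt(14)/168,sqrt( 10)/10,1/pi, sqrt( 7 ) /7,sqrt( 3)/3 , sqrt(2 ),sqrt( 5),pi, pi, sqrt(19 ),22*sqrt( 17 )/17, 99*sqrt( 19)/19 , 54] 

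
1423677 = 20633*69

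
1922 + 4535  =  6457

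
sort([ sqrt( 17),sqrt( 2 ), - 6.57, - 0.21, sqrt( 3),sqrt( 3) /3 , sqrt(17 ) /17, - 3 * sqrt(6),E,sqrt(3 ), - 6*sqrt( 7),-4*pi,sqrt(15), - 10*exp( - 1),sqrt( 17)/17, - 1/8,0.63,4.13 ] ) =[ - 6 * sqrt( 7), - 4 * pi,-3 * sqrt( 6),-6.57 , - 10*exp(-1) ,-0.21,-1/8, sqrt( 17)/17, sqrt( 17 )/17,sqrt (3) /3,0.63, sqrt( 2), sqrt( 3),sqrt(3),E,  sqrt( 15 ), sqrt( 17 ), 4.13]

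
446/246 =223/123=1.81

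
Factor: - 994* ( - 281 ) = 2^1*7^1*71^1*281^1 = 279314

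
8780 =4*2195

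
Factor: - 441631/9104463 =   -  3^( - 2)*29^(  -  1)*34883^(-1)*441631^1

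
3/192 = 1/64 = 0.02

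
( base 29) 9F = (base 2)100010100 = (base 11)231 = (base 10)276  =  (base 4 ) 10110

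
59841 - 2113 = 57728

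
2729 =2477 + 252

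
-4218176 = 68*(-62032 )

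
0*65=0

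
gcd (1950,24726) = 78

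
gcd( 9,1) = 1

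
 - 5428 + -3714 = -9142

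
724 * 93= 67332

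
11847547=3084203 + 8763344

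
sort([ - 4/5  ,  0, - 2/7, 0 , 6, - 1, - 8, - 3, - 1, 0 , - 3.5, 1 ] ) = [ -8, -3.5,- 3, - 1,  -  1, - 4/5,-2/7, 0,0, 0, 1, 6]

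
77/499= 77/499 =0.15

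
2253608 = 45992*49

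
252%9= 0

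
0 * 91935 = 0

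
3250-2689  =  561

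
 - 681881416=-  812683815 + 130802399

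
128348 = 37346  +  91002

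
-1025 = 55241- 56266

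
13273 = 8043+5230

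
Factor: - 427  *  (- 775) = 5^2*7^1*31^1*61^1  =  330925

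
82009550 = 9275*8842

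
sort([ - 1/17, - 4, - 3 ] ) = [ - 4, - 3, -1/17 ] 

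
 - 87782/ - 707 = 87782/707 = 124.16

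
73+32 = 105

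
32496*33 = 1072368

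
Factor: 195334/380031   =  2^1 *3^( -1 )*101^1 * 131^(  -  1)=202/393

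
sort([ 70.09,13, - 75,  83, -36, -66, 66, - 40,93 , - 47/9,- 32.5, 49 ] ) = [ - 75,- 66, - 40, - 36, - 32.5 , - 47/9, 13,49,66 , 70.09, 83,  93 ] 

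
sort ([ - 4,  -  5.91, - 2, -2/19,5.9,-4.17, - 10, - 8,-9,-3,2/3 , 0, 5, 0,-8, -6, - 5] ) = [ - 10,- 9,-8,-8, - 6, - 5.91, - 5, -4.17,-4, -3, -2, - 2/19,0, 0,2/3,5,5.9]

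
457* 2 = 914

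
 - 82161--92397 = 10236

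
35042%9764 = 5750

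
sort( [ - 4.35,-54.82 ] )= [ - 54.82,-4.35]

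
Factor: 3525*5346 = 2^1 * 3^6*5^2*11^1 * 47^1 = 18844650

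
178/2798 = 89/1399 =0.06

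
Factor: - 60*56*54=- 2^6*3^4* 5^1*7^1 = - 181440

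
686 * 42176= 28932736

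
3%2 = 1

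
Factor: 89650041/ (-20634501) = -29883347/6878167 = - 13^1*2298719^1*6878167^(-1)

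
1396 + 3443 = 4839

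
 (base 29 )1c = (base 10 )41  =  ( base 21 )1k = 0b101001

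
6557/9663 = 6557/9663= 0.68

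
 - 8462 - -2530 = -5932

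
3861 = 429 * 9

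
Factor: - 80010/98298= - 5^1*7^1 * 43^ (  -  1 )=- 35/43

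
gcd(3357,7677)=9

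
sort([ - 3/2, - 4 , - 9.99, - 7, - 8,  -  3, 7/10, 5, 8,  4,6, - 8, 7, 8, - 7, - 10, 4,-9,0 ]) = [ - 10,-9.99, - 9, - 8 ,-8, - 7, - 7, - 4 , - 3, - 3/2, 0, 7/10,4, 4, 5,6, 7, 8, 8 ]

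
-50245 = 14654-64899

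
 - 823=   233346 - 234169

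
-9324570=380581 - 9705151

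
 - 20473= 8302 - 28775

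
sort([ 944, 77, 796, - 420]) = [ - 420 , 77, 796, 944]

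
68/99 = 68/99= 0.69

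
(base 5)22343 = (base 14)822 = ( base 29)1q3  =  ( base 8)3076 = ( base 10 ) 1598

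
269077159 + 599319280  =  868396439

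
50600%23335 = 3930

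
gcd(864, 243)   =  27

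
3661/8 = 3661/8= 457.62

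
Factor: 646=2^1*17^1*19^1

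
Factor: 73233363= 3^1*7^1 *3487303^1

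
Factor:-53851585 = -5^1*67^1*160751^1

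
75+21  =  96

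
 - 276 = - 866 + 590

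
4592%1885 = 822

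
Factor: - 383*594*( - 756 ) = 171991512 = 2^3*3^6*7^1*11^1*383^1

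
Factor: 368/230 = 8/5 = 2^3*5^( -1 ) 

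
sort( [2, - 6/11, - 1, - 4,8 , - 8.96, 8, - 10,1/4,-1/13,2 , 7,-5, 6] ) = [-10, - 8.96, - 5,-4 , - 1, - 6/11, - 1/13,1/4, 2,2, 6,7, 8,8 ] 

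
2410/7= 2410/7 =344.29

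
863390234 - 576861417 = 286528817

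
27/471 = 9/157  =  0.06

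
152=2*76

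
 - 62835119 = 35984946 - 98820065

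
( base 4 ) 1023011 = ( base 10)4805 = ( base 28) 63h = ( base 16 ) 12C5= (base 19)d5h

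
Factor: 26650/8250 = 533/165 = 3^ ( - 1 )*5^( - 1 )*11^( - 1)*13^1*41^1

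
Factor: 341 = 11^1* 31^1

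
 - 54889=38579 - 93468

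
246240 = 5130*48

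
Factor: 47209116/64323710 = 23604558/32161855 = 2^1*3^1*5^( - 1)*11^(  -  1)*281^(-1)*2081^(-1)*3934093^1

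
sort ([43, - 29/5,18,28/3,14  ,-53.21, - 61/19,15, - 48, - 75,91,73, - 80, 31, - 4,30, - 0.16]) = [ - 80, - 75, - 53.21, - 48 , - 29/5, - 4,  -  61/19,- 0.16, 28/3 , 14,15,18,30,31, 43,73,91]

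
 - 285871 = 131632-417503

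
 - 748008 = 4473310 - 5221318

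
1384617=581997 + 802620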